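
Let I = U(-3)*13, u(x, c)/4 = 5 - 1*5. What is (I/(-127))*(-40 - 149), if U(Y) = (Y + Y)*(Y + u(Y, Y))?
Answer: 44226/127 ≈ 348.24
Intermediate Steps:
u(x, c) = 0 (u(x, c) = 4*(5 - 1*5) = 4*(5 - 5) = 4*0 = 0)
U(Y) = 2*Y² (U(Y) = (Y + Y)*(Y + 0) = (2*Y)*Y = 2*Y²)
I = 234 (I = (2*(-3)²)*13 = (2*9)*13 = 18*13 = 234)
(I/(-127))*(-40 - 149) = (234/(-127))*(-40 - 149) = (234*(-1/127))*(-189) = -234/127*(-189) = 44226/127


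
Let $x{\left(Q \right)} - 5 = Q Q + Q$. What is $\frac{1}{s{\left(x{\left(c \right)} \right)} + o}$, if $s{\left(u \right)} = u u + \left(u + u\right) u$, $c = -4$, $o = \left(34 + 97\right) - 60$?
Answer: $\frac{1}{938} \approx 0.0010661$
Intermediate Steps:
$o = 71$ ($o = 131 - 60 = 71$)
$x{\left(Q \right)} = 5 + Q + Q^{2}$ ($x{\left(Q \right)} = 5 + \left(Q Q + Q\right) = 5 + \left(Q^{2} + Q\right) = 5 + \left(Q + Q^{2}\right) = 5 + Q + Q^{2}$)
$s{\left(u \right)} = 3 u^{2}$ ($s{\left(u \right)} = u^{2} + 2 u u = u^{2} + 2 u^{2} = 3 u^{2}$)
$\frac{1}{s{\left(x{\left(c \right)} \right)} + o} = \frac{1}{3 \left(5 - 4 + \left(-4\right)^{2}\right)^{2} + 71} = \frac{1}{3 \left(5 - 4 + 16\right)^{2} + 71} = \frac{1}{3 \cdot 17^{2} + 71} = \frac{1}{3 \cdot 289 + 71} = \frac{1}{867 + 71} = \frac{1}{938}$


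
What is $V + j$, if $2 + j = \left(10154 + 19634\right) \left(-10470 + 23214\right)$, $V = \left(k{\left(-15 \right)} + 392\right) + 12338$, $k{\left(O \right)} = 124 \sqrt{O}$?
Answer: $379631000 + 124 i \sqrt{15} \approx 3.7963 \cdot 10^{8} + 480.25 i$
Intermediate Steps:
$V = 12730 + 124 i \sqrt{15}$ ($V = \left(124 \sqrt{-15} + 392\right) + 12338 = \left(124 i \sqrt{15} + 392\right) + 12338 = \left(392 + 124 i \sqrt{15}\right) + 12338 = 12730 + 124 i \sqrt{15} \approx 12730.0 + 480.25 i$)
$j = 379618270$ ($j = -2 + \left(10154 + 19634\right) \left(-10470 + 23214\right) = -2 + 29788 \cdot 12744 = -2 + 379618272 = 379618270$)
$V + j = \left(12730 + 124 i \sqrt{15}\right) + 379618270 = 379631000 + 124 i \sqrt{15}$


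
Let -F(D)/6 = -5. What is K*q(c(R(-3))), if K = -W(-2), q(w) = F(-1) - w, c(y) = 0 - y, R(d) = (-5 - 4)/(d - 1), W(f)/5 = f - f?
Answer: 0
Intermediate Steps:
F(D) = 30 (F(D) = -6*(-5) = 30)
W(f) = 0 (W(f) = 5*(f - f) = 5*0 = 0)
R(d) = -9/(-1 + d)
c(y) = -y
q(w) = 30 - w
K = 0 (K = -1*0 = 0)
K*q(c(R(-3))) = 0*(30 - (-1)*(-9/(-1 - 3))) = 0*(30 - (-1)*(-9/(-4))) = 0*(30 - (-1)*(-9*(-1/4))) = 0*(30 - (-1)*9/4) = 0*(30 - 1*(-9/4)) = 0*(30 + 9/4) = 0*(129/4) = 0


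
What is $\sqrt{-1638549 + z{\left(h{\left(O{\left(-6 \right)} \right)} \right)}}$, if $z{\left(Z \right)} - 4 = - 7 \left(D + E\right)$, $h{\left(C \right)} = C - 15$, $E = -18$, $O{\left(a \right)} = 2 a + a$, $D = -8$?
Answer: $739 i \sqrt{3} \approx 1280.0 i$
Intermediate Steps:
$O{\left(a \right)} = 3 a$
$h{\left(C \right)} = -15 + C$ ($h{\left(C \right)} = C - 15 = -15 + C$)
$z{\left(Z \right)} = 186$ ($z{\left(Z \right)} = 4 - 7 \left(-8 - 18\right) = 4 - -182 = 4 + 182 = 186$)
$\sqrt{-1638549 + z{\left(h{\left(O{\left(-6 \right)} \right)} \right)}} = \sqrt{-1638549 + 186} = \sqrt{-1638363} = 739 i \sqrt{3}$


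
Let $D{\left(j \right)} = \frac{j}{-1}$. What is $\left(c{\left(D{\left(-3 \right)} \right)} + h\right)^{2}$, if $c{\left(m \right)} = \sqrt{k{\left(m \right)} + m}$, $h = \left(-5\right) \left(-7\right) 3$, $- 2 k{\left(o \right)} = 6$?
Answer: $11025$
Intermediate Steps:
$k{\left(o \right)} = -3$ ($k{\left(o \right)} = \left(- \frac{1}{2}\right) 6 = -3$)
$D{\left(j \right)} = - j$ ($D{\left(j \right)} = j \left(-1\right) = - j$)
$h = 105$ ($h = 35 \cdot 3 = 105$)
$c{\left(m \right)} = \sqrt{-3 + m}$
$\left(c{\left(D{\left(-3 \right)} \right)} + h\right)^{2} = \left(\sqrt{-3 - -3} + 105\right)^{2} = \left(\sqrt{-3 + 3} + 105\right)^{2} = \left(\sqrt{0} + 105\right)^{2} = \left(0 + 105\right)^{2} = 105^{2} = 11025$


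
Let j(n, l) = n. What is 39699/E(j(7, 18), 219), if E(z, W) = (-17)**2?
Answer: 39699/289 ≈ 137.37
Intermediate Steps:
E(z, W) = 289
39699/E(j(7, 18), 219) = 39699/289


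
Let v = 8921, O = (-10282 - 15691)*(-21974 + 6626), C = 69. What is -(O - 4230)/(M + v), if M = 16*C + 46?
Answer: -132876458/3357 ≈ -39582.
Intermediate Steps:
O = 398633604 (O = -25973*(-15348) = 398633604)
M = 1150 (M = 16*69 + 46 = 1104 + 46 = 1150)
-(O - 4230)/(M + v) = -(398633604 - 4230)/(1150 + 8921) = -398629374/10071 = -1*132876458/3357 = -132876458/3357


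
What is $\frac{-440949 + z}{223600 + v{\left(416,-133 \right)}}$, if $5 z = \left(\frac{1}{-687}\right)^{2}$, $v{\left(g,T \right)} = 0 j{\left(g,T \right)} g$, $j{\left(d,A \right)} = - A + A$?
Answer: $- \frac{10005493201}{5073666750} \approx -1.972$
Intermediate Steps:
$j{\left(d,A \right)} = 0$
$v{\left(g,T \right)} = 0$ ($v{\left(g,T \right)} = 0 \cdot 0 g = 0 g = 0$)
$z = \frac{1}{2359845}$ ($z = \frac{\left(\frac{1}{-687}\right)^{2}}{5} = \frac{\left(- \frac{1}{687}\right)^{2}}{5} = \frac{1}{5} \cdot \frac{1}{471969} = \frac{1}{2359845} \approx 4.2376 \cdot 10^{-7}$)
$\frac{-440949 + z}{223600 + v{\left(416,-133 \right)}} = \frac{-440949 + \frac{1}{2359845}}{223600 + 0} = - \frac{1040571292904}{2359845 \cdot 223600} = \left(- \frac{1040571292904}{2359845}\right) \frac{1}{223600} = - \frac{10005493201}{5073666750}$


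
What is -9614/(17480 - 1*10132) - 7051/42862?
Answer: -5271432/3578977 ≈ -1.4729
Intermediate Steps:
-9614/(17480 - 1*10132) - 7051/42862 = -9614/(17480 - 10132) - 7051*1/42862 = -9614/7348 - 7051/42862 = -9614*1/7348 - 7051/42862 = -437/334 - 7051/42862 = -5271432/3578977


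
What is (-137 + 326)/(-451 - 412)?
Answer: -189/863 ≈ -0.21900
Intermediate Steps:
(-137 + 326)/(-451 - 412) = 189/(-863) = 189*(-1/863) = -189/863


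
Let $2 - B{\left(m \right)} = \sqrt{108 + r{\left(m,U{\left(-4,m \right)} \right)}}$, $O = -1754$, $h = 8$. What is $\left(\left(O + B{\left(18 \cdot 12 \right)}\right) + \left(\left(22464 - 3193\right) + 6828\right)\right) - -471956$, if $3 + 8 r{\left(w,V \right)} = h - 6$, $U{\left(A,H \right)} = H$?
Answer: $496303 - \frac{\sqrt{1726}}{4} \approx 4.9629 \cdot 10^{5}$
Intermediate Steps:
$r{\left(w,V \right)} = - \frac{1}{8}$ ($r{\left(w,V \right)} = - \frac{3}{8} + \frac{8 - 6}{8} = - \frac{3}{8} + \frac{1}{8} \cdot 2 = - \frac{3}{8} + \frac{1}{4} = - \frac{1}{8}$)
$B{\left(m \right)} = 2 - \frac{\sqrt{1726}}{4}$ ($B{\left(m \right)} = 2 - \sqrt{108 - \frac{1}{8}} = 2 - \sqrt{\frac{863}{8}} = 2 - \frac{\sqrt{1726}}{4}$)
$\left(\left(O + B{\left(18 \cdot 12 \right)}\right) + \left(\left(22464 - 3193\right) + 6828\right)\right) - -471956 = \left(\left(-1754 + \left(2 - \frac{\sqrt{1726}}{4}\right)\right) + \left(\left(22464 - 3193\right) + 6828\right)\right) - -471956 = \left(\left(-1752 - \frac{\sqrt{1726}}{4}\right) + \left(19271 + 6828\right)\right) + 471956 = \left(\left(-1752 - \frac{\sqrt{1726}}{4}\right) + 26099\right) + 471956 = \left(24347 - \frac{\sqrt{1726}}{4}\right) + 471956 = 496303 - \frac{\sqrt{1726}}{4}$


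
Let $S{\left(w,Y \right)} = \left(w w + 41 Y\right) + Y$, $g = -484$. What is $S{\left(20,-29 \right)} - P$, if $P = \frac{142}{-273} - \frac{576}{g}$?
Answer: $- \frac{27043124}{33033} \approx -818.67$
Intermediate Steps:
$S{\left(w,Y \right)} = w^{2} + 42 Y$ ($S{\left(w,Y \right)} = \left(w^{2} + 41 Y\right) + Y = w^{2} + 42 Y$)
$P = \frac{22130}{33033}$ ($P = \frac{142}{-273} - \frac{576}{-484} = 142 \left(- \frac{1}{273}\right) - - \frac{144}{121} = - \frac{142}{273} + \frac{144}{121} = \frac{22130}{33033} \approx 0.66994$)
$S{\left(20,-29 \right)} - P = \left(20^{2} + 42 \left(-29\right)\right) - \frac{22130}{33033} = \left(400 - 1218\right) - \frac{22130}{33033} = -818 - \frac{22130}{33033} = - \frac{27043124}{33033}$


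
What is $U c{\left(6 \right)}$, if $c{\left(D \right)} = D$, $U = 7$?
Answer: $42$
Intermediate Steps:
$U c{\left(6 \right)} = 7 \cdot 6 = 42$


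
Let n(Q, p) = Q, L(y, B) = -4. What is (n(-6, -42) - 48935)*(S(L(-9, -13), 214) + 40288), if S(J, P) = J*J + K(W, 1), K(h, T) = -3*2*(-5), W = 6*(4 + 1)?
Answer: -1973986294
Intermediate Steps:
W = 30 (W = 6*5 = 30)
K(h, T) = 30 (K(h, T) = -6*(-5) = 30)
S(J, P) = 30 + J**2 (S(J, P) = J*J + 30 = J**2 + 30 = 30 + J**2)
(n(-6, -42) - 48935)*(S(L(-9, -13), 214) + 40288) = (-6 - 48935)*((30 + (-4)**2) + 40288) = -48941*((30 + 16) + 40288) = -48941*(46 + 40288) = -48941*40334 = -1973986294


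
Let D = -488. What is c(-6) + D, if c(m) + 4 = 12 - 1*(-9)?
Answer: -471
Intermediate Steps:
c(m) = 17 (c(m) = -4 + (12 - 1*(-9)) = -4 + (12 + 9) = -4 + 21 = 17)
c(-6) + D = 17 - 488 = -471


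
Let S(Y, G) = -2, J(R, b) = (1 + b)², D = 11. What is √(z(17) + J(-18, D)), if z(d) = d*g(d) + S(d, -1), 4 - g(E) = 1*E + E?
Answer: 4*I*√23 ≈ 19.183*I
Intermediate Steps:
g(E) = 4 - 2*E (g(E) = 4 - (1*E + E) = 4 - (E + E) = 4 - 2*E)
z(d) = -2 + d*(4 - 2*d) (z(d) = d*(4 - 2*d) - 2 = -2 + d*(4 - 2*d))
√(z(17) + J(-18, D)) = √((-2 - 2*17*(-2 + 17)) + (1 + 11)²) = √((-2 - 2*17*15) + 12²) = √((-2 - 510) + 144) = √(-512 + 144) = √(-368) = 4*I*√23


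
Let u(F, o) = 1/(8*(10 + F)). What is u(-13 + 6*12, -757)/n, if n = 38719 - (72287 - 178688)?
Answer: 1/80106240 ≈ 1.2483e-8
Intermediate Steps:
n = 145120 (n = 38719 - 1*(-106401) = 38719 + 106401 = 145120)
u(F, o) = 1/(80 + 8*F)
u(-13 + 6*12, -757)/n = (1/(8*(10 + (-13 + 6*12))))/145120 = (1/(8*(10 + (-13 + 72))))*(1/145120) = (1/(8*(10 + 59)))*(1/145120) = ((⅛)/69)*(1/145120) = ((⅛)*(1/69))*(1/145120) = (1/552)*(1/145120) = 1/80106240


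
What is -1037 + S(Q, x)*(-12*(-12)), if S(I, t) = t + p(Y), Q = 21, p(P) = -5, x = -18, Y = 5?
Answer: -4349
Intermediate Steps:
S(I, t) = -5 + t (S(I, t) = t - 5 = -5 + t)
-1037 + S(Q, x)*(-12*(-12)) = -1037 + (-5 - 18)*(-12*(-12)) = -1037 - 23*144 = -1037 - 3312 = -4349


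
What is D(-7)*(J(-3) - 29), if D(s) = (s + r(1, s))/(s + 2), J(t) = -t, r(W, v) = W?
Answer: -156/5 ≈ -31.200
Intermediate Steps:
D(s) = (1 + s)/(2 + s) (D(s) = (s + 1)/(s + 2) = (1 + s)/(2 + s))
D(-7)*(J(-3) - 29) = ((1 - 7)/(2 - 7))*(-1*(-3) - 29) = (-6/(-5))*(3 - 29) = -1/5*(-6)*(-26) = (6/5)*(-26) = -156/5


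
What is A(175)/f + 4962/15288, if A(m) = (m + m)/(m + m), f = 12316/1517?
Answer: 1756331/3922646 ≈ 0.44774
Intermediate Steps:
f = 12316/1517 (f = 12316*(1/1517) = 12316/1517 ≈ 8.1187)
A(m) = 1 (A(m) = (2*m)/((2*m)) = (2*m)*(1/(2*m)) = 1)
A(175)/f + 4962/15288 = 1/(12316/1517) + 4962/15288 = 1*(1517/12316) + 4962*(1/15288) = 1517/12316 + 827/2548 = 1756331/3922646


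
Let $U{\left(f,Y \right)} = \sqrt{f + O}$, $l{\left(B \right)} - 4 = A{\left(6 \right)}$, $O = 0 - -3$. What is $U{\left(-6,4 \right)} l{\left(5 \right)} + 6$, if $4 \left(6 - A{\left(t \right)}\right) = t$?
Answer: $6 + \frac{17 i \sqrt{3}}{2} \approx 6.0 + 14.722 i$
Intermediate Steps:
$O = 3$ ($O = 0 + 3 = 3$)
$A{\left(t \right)} = 6 - \frac{t}{4}$
$l{\left(B \right)} = \frac{17}{2}$ ($l{\left(B \right)} = 4 + \left(6 - \frac{3}{2}\right) = 4 + \frac{9}{2} = \frac{17}{2}$)
$U{\left(f,Y \right)} = \sqrt{3 + f}$ ($U{\left(f,Y \right)} = \sqrt{f + 3} = \sqrt{3 + f}$)
$U{\left(-6,4 \right)} l{\left(5 \right)} + 6 = \sqrt{3 - 6} \cdot \frac{17}{2} + 6 = \sqrt{-3} \cdot \frac{17}{2} + 6 = i \sqrt{3} \cdot \frac{17}{2} + 6 = \frac{17 i \sqrt{3}}{2} + 6 = 6 + \frac{17 i \sqrt{3}}{2}$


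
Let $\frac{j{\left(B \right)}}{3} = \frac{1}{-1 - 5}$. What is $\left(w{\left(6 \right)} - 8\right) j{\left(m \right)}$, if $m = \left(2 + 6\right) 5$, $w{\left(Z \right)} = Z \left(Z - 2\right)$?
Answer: $-8$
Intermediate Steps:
$w{\left(Z \right)} = Z \left(-2 + Z\right)$
$m = 40$ ($m = 8 \cdot 5 = 40$)
$j{\left(B \right)} = - \frac{1}{2}$ ($j{\left(B \right)} = \frac{3}{-1 - 5} = \frac{3}{-6} = 3 \left(- \frac{1}{6}\right) = - \frac{1}{2}$)
$\left(w{\left(6 \right)} - 8\right) j{\left(m \right)} = \left(6 \left(-2 + 6\right) - 8\right) \left(- \frac{1}{2}\right) = \left(6 \cdot 4 - 8\right) \left(- \frac{1}{2}\right) = \left(24 - 8\right) \left(- \frac{1}{2}\right) = 16 \left(- \frac{1}{2}\right) = -8$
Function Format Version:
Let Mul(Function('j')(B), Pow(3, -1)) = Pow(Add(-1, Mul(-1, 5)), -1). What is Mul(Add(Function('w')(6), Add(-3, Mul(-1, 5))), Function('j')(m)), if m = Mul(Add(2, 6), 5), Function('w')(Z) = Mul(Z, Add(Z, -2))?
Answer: -8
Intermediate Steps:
Function('w')(Z) = Mul(Z, Add(-2, Z))
m = 40 (m = Mul(8, 5) = 40)
Function('j')(B) = Rational(-1, 2) (Function('j')(B) = Mul(3, Pow(Add(-1, Mul(-1, 5)), -1)) = Mul(3, Pow(Add(-1, -5), -1)) = Mul(3, Pow(-6, -1)) = Mul(3, Rational(-1, 6)) = Rational(-1, 2))
Mul(Add(Function('w')(6), Add(-3, Mul(-1, 5))), Function('j')(m)) = Mul(Add(Mul(6, Add(-2, 6)), Add(-3, Mul(-1, 5))), Rational(-1, 2)) = Mul(Add(Mul(6, 4), Add(-3, -5)), Rational(-1, 2)) = Mul(Add(24, -8), Rational(-1, 2)) = Mul(16, Rational(-1, 2)) = -8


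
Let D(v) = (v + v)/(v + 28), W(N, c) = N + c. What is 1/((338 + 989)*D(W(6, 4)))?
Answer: 19/13270 ≈ 0.0014318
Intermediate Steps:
D(v) = 2*v/(28 + v) (D(v) = (2*v)/(28 + v) = 2*v/(28 + v))
1/((338 + 989)*D(W(6, 4))) = 1/((338 + 989)*((2*(6 + 4)/(28 + (6 + 4))))) = 1/(1327*((2*10/(28 + 10)))) = 1/(1327*((2*10/38))) = 1/(1327*((2*10*(1/38)))) = 1/(1327*(10/19)) = (1/1327)*(19/10) = 19/13270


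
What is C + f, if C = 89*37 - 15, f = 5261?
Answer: 8539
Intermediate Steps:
C = 3278 (C = 3293 - 15 = 3278)
C + f = 3278 + 5261 = 8539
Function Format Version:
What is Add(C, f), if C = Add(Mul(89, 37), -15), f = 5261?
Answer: 8539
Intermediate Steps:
C = 3278 (C = Add(3293, -15) = 3278)
Add(C, f) = Add(3278, 5261) = 8539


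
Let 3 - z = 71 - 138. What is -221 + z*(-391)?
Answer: -27591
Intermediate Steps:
z = 70 (z = 3 - (71 - 138) = 3 - 1*(-67) = 3 + 67 = 70)
-221 + z*(-391) = -221 + 70*(-391) = -221 - 27370 = -27591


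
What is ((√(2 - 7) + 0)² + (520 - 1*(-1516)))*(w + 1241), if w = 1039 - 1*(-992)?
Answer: 6645432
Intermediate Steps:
w = 2031 (w = 1039 + 992 = 2031)
((√(2 - 7) + 0)² + (520 - 1*(-1516)))*(w + 1241) = ((√(2 - 7) + 0)² + (520 - 1*(-1516)))*(2031 + 1241) = ((√(-5) + 0)² + (520 + 1516))*3272 = ((I*√5 + 0)² + 2036)*3272 = ((I*√5)² + 2036)*3272 = (-5 + 2036)*3272 = 2031*3272 = 6645432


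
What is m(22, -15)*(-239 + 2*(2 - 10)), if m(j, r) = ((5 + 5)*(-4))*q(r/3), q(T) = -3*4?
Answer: -122400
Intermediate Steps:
q(T) = -12
m(j, r) = 480 (m(j, r) = ((5 + 5)*(-4))*(-12) = (10*(-4))*(-12) = -40*(-12) = 480)
m(22, -15)*(-239 + 2*(2 - 10)) = 480*(-239 + 2*(2 - 10)) = 480*(-239 + 2*(-8)) = 480*(-239 - 16) = 480*(-255) = -122400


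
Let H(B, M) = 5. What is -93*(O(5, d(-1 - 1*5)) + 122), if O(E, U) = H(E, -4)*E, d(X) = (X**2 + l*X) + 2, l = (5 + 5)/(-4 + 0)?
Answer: -13671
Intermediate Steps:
l = -5/2 (l = 10/(-4) = 10*(-1/4) = -5/2 ≈ -2.5000)
d(X) = 2 + X**2 - 5*X/2 (d(X) = (X**2 - 5*X/2) + 2 = 2 + X**2 - 5*X/2)
O(E, U) = 5*E
-93*(O(5, d(-1 - 1*5)) + 122) = -93*(5*5 + 122) = -93*(25 + 122) = -93*147 = -13671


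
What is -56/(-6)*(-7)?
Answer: -196/3 ≈ -65.333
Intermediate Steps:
-56/(-6)*(-7) = -56*(-1)/6*(-7) = -7*(-4/3)*(-7) = (28/3)*(-7) = -196/3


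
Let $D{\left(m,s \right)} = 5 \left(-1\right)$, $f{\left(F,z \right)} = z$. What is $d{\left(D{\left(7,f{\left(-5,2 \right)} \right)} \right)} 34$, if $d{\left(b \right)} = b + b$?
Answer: $-340$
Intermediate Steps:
$D{\left(m,s \right)} = -5$
$d{\left(b \right)} = 2 b$
$d{\left(D{\left(7,f{\left(-5,2 \right)} \right)} \right)} 34 = 2 \left(-5\right) 34 = \left(-10\right) 34 = -340$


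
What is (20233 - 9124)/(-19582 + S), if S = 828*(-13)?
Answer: -11109/30346 ≈ -0.36608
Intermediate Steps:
S = -10764
(20233 - 9124)/(-19582 + S) = (20233 - 9124)/(-19582 - 10764) = 11109/(-30346) = 11109*(-1/30346) = -11109/30346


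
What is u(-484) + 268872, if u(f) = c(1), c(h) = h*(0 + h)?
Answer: 268873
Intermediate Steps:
c(h) = h**2 (c(h) = h*h = h**2)
u(f) = 1 (u(f) = 1**2 = 1)
u(-484) + 268872 = 1 + 268872 = 268873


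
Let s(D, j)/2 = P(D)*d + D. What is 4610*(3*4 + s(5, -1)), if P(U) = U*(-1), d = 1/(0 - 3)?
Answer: 350360/3 ≈ 1.1679e+5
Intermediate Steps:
d = -⅓ (d = 1/(-3) = -⅓ ≈ -0.33333)
P(U) = -U
s(D, j) = 8*D/3 (s(D, j) = 2*(-D*(-⅓) + D) = 2*(D/3 + D) = 2*(4*D/3) = 8*D/3)
4610*(3*4 + s(5, -1)) = 4610*(3*4 + (8/3)*5) = 4610*(12 + 40/3) = 4610*(76/3) = 350360/3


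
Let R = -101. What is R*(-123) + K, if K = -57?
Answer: 12366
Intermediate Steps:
R*(-123) + K = -101*(-123) - 57 = 12423 - 57 = 12366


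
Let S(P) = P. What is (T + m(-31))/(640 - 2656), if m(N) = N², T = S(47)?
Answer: -½ ≈ -0.50000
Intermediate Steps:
T = 47
(T + m(-31))/(640 - 2656) = (47 + (-31)²)/(640 - 2656) = (47 + 961)/(-2016) = 1008*(-1/2016) = -½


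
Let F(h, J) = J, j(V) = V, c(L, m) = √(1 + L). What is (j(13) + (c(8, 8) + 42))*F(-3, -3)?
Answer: -174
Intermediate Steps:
(j(13) + (c(8, 8) + 42))*F(-3, -3) = (13 + (√(1 + 8) + 42))*(-3) = (13 + (√9 + 42))*(-3) = (13 + (3 + 42))*(-3) = (13 + 45)*(-3) = 58*(-3) = -174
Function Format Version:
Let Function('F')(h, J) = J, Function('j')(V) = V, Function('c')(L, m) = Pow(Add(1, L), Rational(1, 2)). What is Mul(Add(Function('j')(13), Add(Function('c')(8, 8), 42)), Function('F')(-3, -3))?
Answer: -174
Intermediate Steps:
Mul(Add(Function('j')(13), Add(Function('c')(8, 8), 42)), Function('F')(-3, -3)) = Mul(Add(13, Add(Pow(Add(1, 8), Rational(1, 2)), 42)), -3) = Mul(Add(13, Add(Pow(9, Rational(1, 2)), 42)), -3) = Mul(Add(13, Add(3, 42)), -3) = Mul(Add(13, 45), -3) = Mul(58, -3) = -174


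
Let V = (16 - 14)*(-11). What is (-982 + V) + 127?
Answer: -877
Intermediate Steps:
V = -22 (V = 2*(-11) = -22)
(-982 + V) + 127 = (-982 - 22) + 127 = -1004 + 127 = -877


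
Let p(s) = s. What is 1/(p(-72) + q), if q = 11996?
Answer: 1/11924 ≈ 8.3864e-5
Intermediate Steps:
1/(p(-72) + q) = 1/(-72 + 11996) = 1/11924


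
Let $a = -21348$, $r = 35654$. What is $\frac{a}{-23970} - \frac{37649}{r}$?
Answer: $- \frac{23550823}{142437730} \approx -0.16534$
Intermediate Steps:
$\frac{a}{-23970} - \frac{37649}{r} = - \frac{21348}{-23970} - \frac{37649}{35654} = \left(-21348\right) \left(- \frac{1}{23970}\right) - \frac{37649}{35654} = \frac{3558}{3995} - \frac{37649}{35654} = - \frac{23550823}{142437730}$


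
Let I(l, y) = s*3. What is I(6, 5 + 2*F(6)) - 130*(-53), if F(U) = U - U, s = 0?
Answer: 6890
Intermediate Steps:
F(U) = 0
I(l, y) = 0 (I(l, y) = 0*3 = 0)
I(6, 5 + 2*F(6)) - 130*(-53) = 0 - 130*(-53) = 0 + 6890 = 6890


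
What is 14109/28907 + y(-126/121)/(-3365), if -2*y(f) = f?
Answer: 5742869844/11769918655 ≈ 0.48793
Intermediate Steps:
y(f) = -f/2
14109/28907 + y(-126/121)/(-3365) = 14109/28907 - (-63)/121/(-3365) = 14109*(1/28907) - (-63)/121*(-1/3365) = 14109/28907 - ½*(-126/121)*(-1/3365) = 14109/28907 + (63/121)*(-1/3365) = 14109/28907 - 63/407165 = 5742869844/11769918655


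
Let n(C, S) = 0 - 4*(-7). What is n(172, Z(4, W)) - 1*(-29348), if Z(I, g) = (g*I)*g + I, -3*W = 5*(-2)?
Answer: 29376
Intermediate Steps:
W = 10/3 (W = -5*(-2)/3 = -⅓*(-10) = 10/3 ≈ 3.3333)
Z(I, g) = I + I*g² (Z(I, g) = (I*g)*g + I = I*g² + I = I + I*g²)
n(C, S) = 28 (n(C, S) = 0 + 28 = 28)
n(172, Z(4, W)) - 1*(-29348) = 28 - 1*(-29348) = 28 + 29348 = 29376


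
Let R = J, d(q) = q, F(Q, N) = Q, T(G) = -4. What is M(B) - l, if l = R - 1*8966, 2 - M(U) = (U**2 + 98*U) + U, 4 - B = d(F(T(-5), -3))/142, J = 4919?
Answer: 18318919/5041 ≈ 3634.0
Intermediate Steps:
R = 4919
B = 286/71 (B = 4 - (-4)/142 = 4 - 1*(-2/71) = 4 + 2/71 = 286/71 ≈ 4.0282)
M(U) = 2 - U**2 - 99*U (M(U) = 2 - ((U**2 + 98*U) + U) = 2 - (U**2 + 99*U) = 2 + (-U**2 - 99*U) = 2 - U**2 - 99*U)
l = -4047 (l = 4919 - 1*8966 = 4919 - 8966 = -4047)
M(B) - l = (2 - (286/71)**2 - 99*286/71) - 1*(-4047) = (2 - 1*81796/5041 - 28314/71) + 4047 = (2 - 81796/5041 - 28314/71) + 4047 = -2082008/5041 + 4047 = 18318919/5041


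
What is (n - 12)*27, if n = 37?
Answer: 675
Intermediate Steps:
(n - 12)*27 = (37 - 12)*27 = 25*27 = 675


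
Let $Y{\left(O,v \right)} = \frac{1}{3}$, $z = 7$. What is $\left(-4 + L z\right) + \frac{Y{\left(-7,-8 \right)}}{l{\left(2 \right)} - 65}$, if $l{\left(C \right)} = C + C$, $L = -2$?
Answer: $- \frac{3295}{183} \approx -18.005$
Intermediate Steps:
$l{\left(C \right)} = 2 C$
$Y{\left(O,v \right)} = \frac{1}{3}$
$\left(-4 + L z\right) + \frac{Y{\left(-7,-8 \right)}}{l{\left(2 \right)} - 65} = \left(-4 - 14\right) + \frac{1}{3 \left(2 \cdot 2 - 65\right)} = \left(-4 - 14\right) + \frac{1}{3 \left(4 - 65\right)} = -18 + \frac{1}{3 \left(-61\right)} = -18 + \frac{1}{3} \left(- \frac{1}{61}\right) = -18 - \frac{1}{183} = - \frac{3295}{183}$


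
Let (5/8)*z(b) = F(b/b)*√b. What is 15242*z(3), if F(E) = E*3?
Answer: 365808*√3/5 ≈ 1.2672e+5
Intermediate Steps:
F(E) = 3*E
z(b) = 24*√b/5 (z(b) = 8*((3*(b/b))*√b)/5 = 8*((3*1)*√b)/5 = 8*(3*√b)/5 = 24*√b/5)
15242*z(3) = 15242*(24*√3/5) = 365808*√3/5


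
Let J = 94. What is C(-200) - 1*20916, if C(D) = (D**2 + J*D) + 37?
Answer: 321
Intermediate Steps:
C(D) = 37 + D**2 + 94*D (C(D) = (D**2 + 94*D) + 37 = 37 + D**2 + 94*D)
C(-200) - 1*20916 = (37 + (-200)**2 + 94*(-200)) - 1*20916 = (37 + 40000 - 18800) - 20916 = 21237 - 20916 = 321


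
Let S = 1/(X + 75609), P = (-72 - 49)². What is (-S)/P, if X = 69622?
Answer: -1/2126327071 ≈ -4.7029e-10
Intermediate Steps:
P = 14641 (P = (-121)² = 14641)
S = 1/145231 (S = 1/(69622 + 75609) = 1/145231 ≈ 6.8856e-6)
(-S)/P = -1*1/145231/14641 = -1/145231*1/14641 = -1/2126327071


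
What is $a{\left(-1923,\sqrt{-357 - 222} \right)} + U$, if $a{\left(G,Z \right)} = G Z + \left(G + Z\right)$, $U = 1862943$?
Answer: $1861020 - 1922 i \sqrt{579} \approx 1.861 \cdot 10^{6} - 46248.0 i$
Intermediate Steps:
$a{\left(G,Z \right)} = G + Z + G Z$
$a{\left(-1923,\sqrt{-357 - 222} \right)} + U = \left(-1923 + \sqrt{-357 - 222} - 1923 \sqrt{-357 - 222}\right) + 1862943 = \left(-1923 + \sqrt{-579} - 1923 \sqrt{-579}\right) + 1862943 = \left(-1923 + i \sqrt{579} - 1923 i \sqrt{579}\right) + 1862943 = \left(-1923 - 1922 i \sqrt{579}\right) + 1862943 = 1861020 - 1922 i \sqrt{579}$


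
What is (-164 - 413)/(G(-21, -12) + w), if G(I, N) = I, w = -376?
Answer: 577/397 ≈ 1.4534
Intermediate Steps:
(-164 - 413)/(G(-21, -12) + w) = (-164 - 413)/(-21 - 376) = -577/(-397) = -577*(-1/397) = 577/397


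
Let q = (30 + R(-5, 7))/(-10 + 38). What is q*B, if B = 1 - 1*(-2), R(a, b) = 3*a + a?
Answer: 15/14 ≈ 1.0714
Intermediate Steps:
R(a, b) = 4*a
B = 3 (B = 1 + 2 = 3)
q = 5/14 (q = (30 + 4*(-5))/(-10 + 38) = (30 - 20)/28 = 10*(1/28) = 5/14 ≈ 0.35714)
q*B = (5/14)*3 = 15/14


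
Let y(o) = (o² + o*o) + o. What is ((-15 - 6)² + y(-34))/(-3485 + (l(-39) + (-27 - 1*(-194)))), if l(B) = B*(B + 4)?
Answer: -2719/1953 ≈ -1.3922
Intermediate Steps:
l(B) = B*(4 + B)
y(o) = o + 2*o² (y(o) = (o² + o²) + o = 2*o² + o = o + 2*o²)
((-15 - 6)² + y(-34))/(-3485 + (l(-39) + (-27 - 1*(-194)))) = ((-15 - 6)² - 34*(1 + 2*(-34)))/(-3485 + (-39*(4 - 39) + (-27 - 1*(-194)))) = ((-21)² - 34*(1 - 68))/(-3485 + (-39*(-35) + (-27 + 194))) = (441 - 34*(-67))/(-3485 + (1365 + 167)) = (441 + 2278)/(-3485 + 1532) = 2719/(-1953) = 2719*(-1/1953) = -2719/1953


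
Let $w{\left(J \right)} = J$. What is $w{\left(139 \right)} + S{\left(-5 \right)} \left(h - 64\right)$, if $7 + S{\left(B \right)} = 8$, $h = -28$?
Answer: $47$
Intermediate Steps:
$S{\left(B \right)} = 1$ ($S{\left(B \right)} = -7 + 8 = 1$)
$w{\left(139 \right)} + S{\left(-5 \right)} \left(h - 64\right) = 139 + 1 \left(-28 - 64\right) = 139 + 1 \left(-92\right) = 139 - 92 = 47$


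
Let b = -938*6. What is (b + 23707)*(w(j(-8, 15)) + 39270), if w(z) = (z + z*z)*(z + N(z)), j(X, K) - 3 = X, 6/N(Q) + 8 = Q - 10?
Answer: 16285382410/23 ≈ 7.0806e+8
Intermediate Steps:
N(Q) = 6/(-18 + Q) (N(Q) = 6/(-8 + (Q - 10)) = 6/(-8 + (-10 + Q)) = 6/(-18 + Q))
b = -5628
j(X, K) = 3 + X
w(z) = (z + z**2)*(z + 6/(-18 + z)) (w(z) = (z + z*z)*(z + 6/(-18 + z)) = (z + z**2)*(z + 6/(-18 + z)))
(b + 23707)*(w(j(-8, 15)) + 39270) = (-5628 + 23707)*((3 - 8)*(6 + 6*(3 - 8) + (3 - 8)*(1 + (3 - 8))*(-18 + (3 - 8)))/(-18 + (3 - 8)) + 39270) = 18079*(-5*(6 + 6*(-5) - 5*(1 - 5)*(-18 - 5))/(-18 - 5) + 39270) = 18079*(-5*(6 - 30 - 5*(-4)*(-23))/(-23) + 39270) = 18079*(-5*(-1/23)*(6 - 30 - 460) + 39270) = 18079*(-5*(-1/23)*(-484) + 39270) = 18079*(-2420/23 + 39270) = 18079*(900790/23) = 16285382410/23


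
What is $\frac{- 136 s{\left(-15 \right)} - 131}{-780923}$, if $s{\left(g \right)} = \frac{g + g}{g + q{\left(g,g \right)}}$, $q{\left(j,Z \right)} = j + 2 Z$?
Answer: $\frac{199}{780923} \approx 0.00025483$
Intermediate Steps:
$s{\left(g \right)} = \frac{1}{2}$ ($s{\left(g \right)} = \frac{g + g}{g + \left(g + 2 g\right)} = \frac{2 g}{g + 3 g} = \frac{2 g}{4 g} = 2 g \frac{1}{4 g} = \frac{1}{2}$)
$\frac{- 136 s{\left(-15 \right)} - 131}{-780923} = \frac{\left(-136\right) \frac{1}{2} - 131}{-780923} = \left(-68 - 131\right) \left(- \frac{1}{780923}\right) = \left(-199\right) \left(- \frac{1}{780923}\right) = \frac{199}{780923}$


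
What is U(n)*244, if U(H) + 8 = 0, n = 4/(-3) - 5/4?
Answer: -1952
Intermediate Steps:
n = -31/12 (n = 4*(-1/3) - 5*1/4 = -4/3 - 5/4 = -31/12 ≈ -2.5833)
U(H) = -8 (U(H) = -8 + 0 = -8)
U(n)*244 = -8*244 = -1952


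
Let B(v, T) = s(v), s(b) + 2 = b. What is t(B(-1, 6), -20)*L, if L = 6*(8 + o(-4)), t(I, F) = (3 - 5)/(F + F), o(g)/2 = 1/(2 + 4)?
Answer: 5/2 ≈ 2.5000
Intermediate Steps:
s(b) = -2 + b
o(g) = 1/3 (o(g) = 2/(2 + 4) = 2/6 = 2*(1/6) = 1/3)
B(v, T) = -2 + v
t(I, F) = -1/F (t(I, F) = -2*1/(2*F) = -1/F)
L = 50 (L = 6*(8 + 1/3) = 6*(25/3) = 50)
t(B(-1, 6), -20)*L = -1/(-20)*50 = -1*(-1/20)*50 = (1/20)*50 = 5/2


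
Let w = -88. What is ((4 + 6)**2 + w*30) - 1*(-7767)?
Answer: 5227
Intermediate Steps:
((4 + 6)**2 + w*30) - 1*(-7767) = ((4 + 6)**2 - 88*30) - 1*(-7767) = (10**2 - 2640) + 7767 = (100 - 2640) + 7767 = -2540 + 7767 = 5227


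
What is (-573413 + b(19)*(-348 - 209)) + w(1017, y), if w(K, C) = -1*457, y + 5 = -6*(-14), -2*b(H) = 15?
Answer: -1139385/2 ≈ -5.6969e+5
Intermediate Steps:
b(H) = -15/2 (b(H) = -½*15 = -15/2)
y = 79 (y = -5 - 6*(-14) = -5 + 84 = 79)
w(K, C) = -457
(-573413 + b(19)*(-348 - 209)) + w(1017, y) = (-573413 - 15*(-348 - 209)/2) - 457 = (-573413 - 15/2*(-557)) - 457 = (-573413 + 8355/2) - 457 = -1138471/2 - 457 = -1139385/2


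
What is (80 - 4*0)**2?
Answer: 6400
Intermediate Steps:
(80 - 4*0)**2 = (80 + 0)**2 = 80**2 = 6400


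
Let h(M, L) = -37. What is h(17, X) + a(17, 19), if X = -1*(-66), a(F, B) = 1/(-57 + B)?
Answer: -1407/38 ≈ -37.026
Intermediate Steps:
X = 66
h(17, X) + a(17, 19) = -37 + 1/(-57 + 19) = -37 + 1/(-38) = -37 - 1/38 = -1407/38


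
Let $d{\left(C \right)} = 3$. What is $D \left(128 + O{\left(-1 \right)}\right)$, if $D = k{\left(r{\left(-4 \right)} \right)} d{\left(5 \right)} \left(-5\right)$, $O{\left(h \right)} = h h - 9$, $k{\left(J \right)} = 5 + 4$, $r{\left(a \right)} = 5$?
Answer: $-16200$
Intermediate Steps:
$k{\left(J \right)} = 9$
$O{\left(h \right)} = -9 + h^{2}$ ($O{\left(h \right)} = h^{2} - 9 = -9 + h^{2}$)
$D = -135$ ($D = 9 \cdot 3 \left(-5\right) = 27 \left(-5\right) = -135$)
$D \left(128 + O{\left(-1 \right)}\right) = - 135 \left(128 - \left(9 - \left(-1\right)^{2}\right)\right) = - 135 \left(128 + \left(-9 + 1\right)\right) = - 135 \left(128 - 8\right) = \left(-135\right) 120 = -16200$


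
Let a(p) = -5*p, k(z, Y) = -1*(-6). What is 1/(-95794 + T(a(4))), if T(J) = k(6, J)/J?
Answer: -10/957943 ≈ -1.0439e-5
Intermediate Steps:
k(z, Y) = 6
T(J) = 6/J
1/(-95794 + T(a(4))) = 1/(-95794 + 6/((-5*4))) = 1/(-95794 + 6/(-20)) = 1/(-95794 + 6*(-1/20)) = 1/(-95794 - 3/10) = 1/(-957943/10) = -10/957943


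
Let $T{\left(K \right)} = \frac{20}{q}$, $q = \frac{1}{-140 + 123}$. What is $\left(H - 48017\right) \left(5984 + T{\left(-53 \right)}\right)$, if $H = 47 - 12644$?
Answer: $-342105416$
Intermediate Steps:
$q = - \frac{1}{17}$ ($q = \frac{1}{-17} = - \frac{1}{17} \approx -0.058824$)
$T{\left(K \right)} = -340$ ($T{\left(K \right)} = \frac{20}{- \frac{1}{17}} = 20 \left(-17\right) = -340$)
$H = -12597$
$\left(H - 48017\right) \left(5984 + T{\left(-53 \right)}\right) = \left(-12597 - 48017\right) \left(5984 - 340\right) = \left(-60614\right) 5644 = -342105416$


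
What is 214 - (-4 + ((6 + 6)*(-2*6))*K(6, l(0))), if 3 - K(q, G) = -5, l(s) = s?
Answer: 1370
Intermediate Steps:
K(q, G) = 8 (K(q, G) = 3 - 1*(-5) = 3 + 5 = 8)
214 - (-4 + ((6 + 6)*(-2*6))*K(6, l(0))) = 214 - (-4 + ((6 + 6)*(-2*6))*8) = 214 - (-4 + (12*(-12))*8) = 214 - (-4 - 144*8) = 214 - (-4 - 1152) = 214 - 1*(-1156) = 214 + 1156 = 1370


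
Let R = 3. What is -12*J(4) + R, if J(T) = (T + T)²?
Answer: -765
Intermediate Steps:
J(T) = 4*T² (J(T) = (2*T)² = 4*T²)
-12*J(4) + R = -48*4² + 3 = -48*16 + 3 = -12*64 + 3 = -768 + 3 = -765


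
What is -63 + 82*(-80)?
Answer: -6623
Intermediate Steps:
-63 + 82*(-80) = -63 - 6560 = -6623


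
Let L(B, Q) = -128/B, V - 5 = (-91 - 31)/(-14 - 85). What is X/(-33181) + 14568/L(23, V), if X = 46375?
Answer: -1390461823/530896 ≈ -2619.1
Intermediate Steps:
V = 617/99 (V = 5 + (-91 - 31)/(-14 - 85) = 5 - 122/(-99) = 5 - 122*(-1/99) = 5 + 122/99 = 617/99 ≈ 6.2323)
X/(-33181) + 14568/L(23, V) = 46375/(-33181) + 14568/((-128/23)) = 46375*(-1/33181) + 14568/((-128*1/23)) = -46375/33181 + 14568/(-128/23) = -46375/33181 + 14568*(-23/128) = -46375/33181 - 41883/16 = -1390461823/530896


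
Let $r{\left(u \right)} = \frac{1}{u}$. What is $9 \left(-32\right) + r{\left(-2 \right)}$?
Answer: $- \frac{577}{2} \approx -288.5$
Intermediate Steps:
$9 \left(-32\right) + r{\left(-2 \right)} = 9 \left(-32\right) + \frac{1}{-2} = -288 - \frac{1}{2} = - \frac{577}{2}$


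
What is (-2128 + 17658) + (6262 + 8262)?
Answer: 30054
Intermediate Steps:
(-2128 + 17658) + (6262 + 8262) = 15530 + 14524 = 30054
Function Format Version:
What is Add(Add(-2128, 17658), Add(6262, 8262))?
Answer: 30054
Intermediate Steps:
Add(Add(-2128, 17658), Add(6262, 8262)) = Add(15530, 14524) = 30054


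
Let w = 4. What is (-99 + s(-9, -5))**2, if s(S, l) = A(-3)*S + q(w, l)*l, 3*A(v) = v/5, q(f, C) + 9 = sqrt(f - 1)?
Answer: 69996/25 + 522*sqrt(3) ≈ 3704.0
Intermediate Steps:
q(f, C) = -9 + sqrt(-1 + f) (q(f, C) = -9 + sqrt(f - 1) = -9 + sqrt(-1 + f))
A(v) = v/15 (A(v) = (v/5)/3 = v/15)
s(S, l) = -S/5 + l*(-9 + sqrt(3)) (s(S, l) = ((1/15)*(-3))*S + (-9 + sqrt(-1 + 4))*l = -S/5 + (-9 + sqrt(3))*l = -S/5 + l*(-9 + sqrt(3)))
(-99 + s(-9, -5))**2 = (-99 + (-9*(-5) - 1/5*(-9) - 5*sqrt(3)))**2 = (-99 + (45 + 9/5 - 5*sqrt(3)))**2 = (-99 + (234/5 - 5*sqrt(3)))**2 = (-261/5 - 5*sqrt(3))**2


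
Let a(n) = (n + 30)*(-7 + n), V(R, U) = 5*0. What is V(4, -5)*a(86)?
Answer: 0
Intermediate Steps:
V(R, U) = 0
a(n) = (-7 + n)*(30 + n) (a(n) = (30 + n)*(-7 + n) = (-7 + n)*(30 + n))
V(4, -5)*a(86) = 0*(-210 + 86² + 23*86) = 0*(-210 + 7396 + 1978) = 0*9164 = 0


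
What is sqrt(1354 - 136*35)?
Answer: I*sqrt(3406) ≈ 58.361*I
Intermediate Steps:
sqrt(1354 - 136*35) = sqrt(1354 - 4760) = sqrt(-3406) = I*sqrt(3406)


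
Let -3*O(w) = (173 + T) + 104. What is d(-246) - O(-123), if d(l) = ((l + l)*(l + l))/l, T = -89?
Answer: -2764/3 ≈ -921.33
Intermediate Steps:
O(w) = -188/3 (O(w) = -((173 - 89) + 104)/3 = -(84 + 104)/3 = -⅓*188 = -188/3)
d(l) = 4*l (d(l) = ((2*l)*(2*l))/l = (4*l²)/l = 4*l)
d(-246) - O(-123) = 4*(-246) - 1*(-188/3) = -984 + 188/3 = -2764/3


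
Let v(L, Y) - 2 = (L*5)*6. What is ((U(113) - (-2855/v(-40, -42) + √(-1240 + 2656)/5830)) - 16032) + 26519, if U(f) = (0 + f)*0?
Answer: 12560571/1198 - √354/2915 ≈ 10485.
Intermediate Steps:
v(L, Y) = 2 + 30*L (v(L, Y) = 2 + (L*5)*6 = 2 + (5*L)*6 = 2 + 30*L)
U(f) = 0 (U(f) = f*0 = 0)
((U(113) - (-2855/v(-40, -42) + √(-1240 + 2656)/5830)) - 16032) + 26519 = ((0 - (-2855/(2 + 30*(-40)) + √(-1240 + 2656)/5830)) - 16032) + 26519 = ((0 - (-2855/(2 - 1200) + √1416*(1/5830))) - 16032) + 26519 = ((0 - (-2855/(-1198) + (2*√354)*(1/5830))) - 16032) + 26519 = ((0 - (-2855*(-1/1198) + √354/2915)) - 16032) + 26519 = ((0 - (2855/1198 + √354/2915)) - 16032) + 26519 = ((0 + (-2855/1198 - √354/2915)) - 16032) + 26519 = ((-2855/1198 - √354/2915) - 16032) + 26519 = (-19209191/1198 - √354/2915) + 26519 = 12560571/1198 - √354/2915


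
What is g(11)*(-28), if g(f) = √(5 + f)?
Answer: -112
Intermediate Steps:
g(11)*(-28) = √(5 + 11)*(-28) = √16*(-28) = 4*(-28) = -112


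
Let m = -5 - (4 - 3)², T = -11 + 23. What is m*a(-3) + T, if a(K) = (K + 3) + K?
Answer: 30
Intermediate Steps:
T = 12
a(K) = 3 + 2*K (a(K) = (3 + K) + K = 3 + 2*K)
m = -6 (m = -5 - 1*1² = -5 - 1*1 = -5 - 1 = -6)
m*a(-3) + T = -6*(3 + 2*(-3)) + 12 = -6*(3 - 6) + 12 = -6*(-3) + 12 = 18 + 12 = 30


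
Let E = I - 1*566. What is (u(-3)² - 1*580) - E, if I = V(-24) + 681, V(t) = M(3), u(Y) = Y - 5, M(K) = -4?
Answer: -627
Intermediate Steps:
u(Y) = -5 + Y
V(t) = -4
I = 677 (I = -4 + 681 = 677)
E = 111 (E = 677 - 1*566 = 677 - 566 = 111)
(u(-3)² - 1*580) - E = ((-5 - 3)² - 1*580) - 1*111 = ((-8)² - 580) - 111 = (64 - 580) - 111 = -516 - 111 = -627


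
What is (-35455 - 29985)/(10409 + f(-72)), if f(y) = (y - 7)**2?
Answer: -6544/1665 ≈ -3.9303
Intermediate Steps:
f(y) = (-7 + y)**2
(-35455 - 29985)/(10409 + f(-72)) = (-35455 - 29985)/(10409 + (-7 - 72)**2) = -65440/(10409 + (-79)**2) = -65440/(10409 + 6241) = -65440/16650 = -65440*1/16650 = -6544/1665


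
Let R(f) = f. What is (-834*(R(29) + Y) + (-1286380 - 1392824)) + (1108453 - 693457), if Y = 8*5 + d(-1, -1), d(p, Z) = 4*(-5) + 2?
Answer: -2306742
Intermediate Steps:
d(p, Z) = -18 (d(p, Z) = -20 + 2 = -18)
Y = 22 (Y = 8*5 - 18 = 40 - 18 = 22)
(-834*(R(29) + Y) + (-1286380 - 1392824)) + (1108453 - 693457) = (-834*(29 + 22) + (-1286380 - 1392824)) + (1108453 - 693457) = (-834*51 - 2679204) + 414996 = (-42534 - 2679204) + 414996 = -2721738 + 414996 = -2306742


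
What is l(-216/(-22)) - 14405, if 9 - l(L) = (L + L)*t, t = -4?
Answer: -157492/11 ≈ -14317.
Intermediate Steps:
l(L) = 9 + 8*L (l(L) = 9 - (L + L)*(-4) = 9 - 2*L*(-4) = 9 - (-8)*L = 9 + 8*L)
l(-216/(-22)) - 14405 = (9 + 8*(-216/(-22))) - 14405 = (9 + 8*(-216*(-1/22))) - 14405 = (9 + 8*(108/11)) - 14405 = (9 + 864/11) - 14405 = 963/11 - 14405 = -157492/11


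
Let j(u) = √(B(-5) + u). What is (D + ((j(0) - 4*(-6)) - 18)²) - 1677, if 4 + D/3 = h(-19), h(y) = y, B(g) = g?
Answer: -1715 + 12*I*√5 ≈ -1715.0 + 26.833*I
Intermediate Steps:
j(u) = √(-5 + u)
D = -69 (D = -12 + 3*(-19) = -12 - 57 = -69)
(D + ((j(0) - 4*(-6)) - 18)²) - 1677 = (-69 + ((√(-5 + 0) - 4*(-6)) - 18)²) - 1677 = (-69 + ((√(-5) + 24) - 18)²) - 1677 = (-69 + ((I*√5 + 24) - 18)²) - 1677 = (-69 + ((24 + I*√5) - 18)²) - 1677 = (-69 + (6 + I*√5)²) - 1677 = -1746 + (6 + I*√5)²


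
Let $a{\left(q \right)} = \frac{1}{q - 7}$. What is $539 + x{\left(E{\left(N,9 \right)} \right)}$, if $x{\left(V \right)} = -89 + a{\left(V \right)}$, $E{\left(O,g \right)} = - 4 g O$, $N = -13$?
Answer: $\frac{207451}{461} \approx 450.0$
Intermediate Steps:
$E{\left(O,g \right)} = - 4 O g$
$a{\left(q \right)} = \frac{1}{-7 + q}$
$x{\left(V \right)} = -89 + \frac{1}{-7 + V}$
$539 + x{\left(E{\left(N,9 \right)} \right)} = 539 + \frac{624 - 89 \left(\left(-4\right) \left(-13\right) 9\right)}{-7 - \left(-52\right) 9} = 539 + \frac{624 - 41652}{-7 + 468} = 539 + \frac{624 - 41652}{461} = 539 + \frac{1}{461} \left(-41028\right) = 539 - \frac{41028}{461} = \frac{207451}{461}$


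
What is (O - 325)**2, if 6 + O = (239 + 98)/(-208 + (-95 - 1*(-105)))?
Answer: 4339515625/39204 ≈ 1.1069e+5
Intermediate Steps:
O = -1525/198 (O = -6 + (239 + 98)/(-208 + (-95 - 1*(-105))) = -6 + 337/(-208 + (-95 + 105)) = -6 + 337/(-208 + 10) = -6 + 337/(-198) = -6 + 337*(-1/198) = -6 - 337/198 = -1525/198 ≈ -7.7020)
(O - 325)**2 = (-1525/198 - 325)**2 = (-65875/198)**2 = 4339515625/39204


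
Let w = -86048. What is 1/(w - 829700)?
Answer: -1/915748 ≈ -1.0920e-6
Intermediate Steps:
1/(w - 829700) = 1/(-86048 - 829700) = 1/(-915748) = -1/915748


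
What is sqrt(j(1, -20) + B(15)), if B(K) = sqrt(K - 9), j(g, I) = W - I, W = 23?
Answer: sqrt(43 + sqrt(6)) ≈ 6.7416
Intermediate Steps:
j(g, I) = 23 - I
B(K) = sqrt(-9 + K)
sqrt(j(1, -20) + B(15)) = sqrt((23 - 1*(-20)) + sqrt(-9 + 15)) = sqrt((23 + 20) + sqrt(6)) = sqrt(43 + sqrt(6))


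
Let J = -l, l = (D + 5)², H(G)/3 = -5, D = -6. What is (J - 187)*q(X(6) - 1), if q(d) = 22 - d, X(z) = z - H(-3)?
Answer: -376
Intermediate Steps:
H(G) = -15 (H(G) = 3*(-5) = -15)
X(z) = 15 + z (X(z) = z - 1*(-15) = z + 15 = 15 + z)
l = 1 (l = (-6 + 5)² = (-1)² = 1)
J = -1 (J = -1*1 = -1)
(J - 187)*q(X(6) - 1) = (-1 - 187)*(22 - ((15 + 6) - 1)) = -188*(22 - (21 - 1)) = -188*(22 - 1*20) = -188*(22 - 20) = -188*2 = -376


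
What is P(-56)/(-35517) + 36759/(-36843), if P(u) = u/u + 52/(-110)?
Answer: -23935795204/23990135235 ≈ -0.99774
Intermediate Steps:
P(u) = 29/55 (P(u) = 1 + 52*(-1/110) = 1 - 26/55 = 29/55)
P(-56)/(-35517) + 36759/(-36843) = (29/55)/(-35517) + 36759/(-36843) = (29/55)*(-1/35517) + 36759*(-1/36843) = -29/1953435 - 12253/12281 = -23935795204/23990135235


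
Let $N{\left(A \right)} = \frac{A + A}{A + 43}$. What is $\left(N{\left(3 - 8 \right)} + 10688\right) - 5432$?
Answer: $\frac{99859}{19} \approx 5255.7$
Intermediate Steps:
$N{\left(A \right)} = \frac{2 A}{43 + A}$
$\left(N{\left(3 - 8 \right)} + 10688\right) - 5432 = \left(\frac{2 \left(3 - 8\right)}{43 + \left(3 - 8\right)} + 10688\right) - 5432 = \left(2 \left(-5\right) \frac{1}{43 - 5} + 10688\right) - 5432 = \left(2 \left(-5\right) \frac{1}{38} + 10688\right) - 5432 = \left(- \frac{5}{19} + 10688\right) - 5432 = \frac{203067}{19} - 5432 = \frac{99859}{19}$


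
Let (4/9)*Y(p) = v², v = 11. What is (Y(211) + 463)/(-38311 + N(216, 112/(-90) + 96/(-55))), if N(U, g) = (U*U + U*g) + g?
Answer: 17127/179276 ≈ 0.095534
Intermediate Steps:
N(U, g) = g + U² + U*g (N(U, g) = (U² + U*g) + g = g + U² + U*g)
Y(p) = 1089/4 (Y(p) = (9/4)*11² = (9/4)*121 = 1089/4)
(Y(211) + 463)/(-38311 + N(216, 112/(-90) + 96/(-55))) = (1089/4 + 463)/(-38311 + ((112/(-90) + 96/(-55)) + 216² + 216*(112/(-90) + 96/(-55)))) = 2941/(4*(-38311 + ((112*(-1/90) + 96*(-1/55)) + 46656 + 216*(112*(-1/90) + 96*(-1/55))))) = 2941/(4*(-38311 + ((-56/45 - 96/55) + 46656 + 216*(-56/45 - 96/55)))) = 2941/(4*(-38311 + (-296/99 + 46656 + 216*(-296/99)))) = 2941/(4*(-38311 + (-296/99 + 46656 - 7104/11))) = 2941/(4*(-38311 + 4554712/99)) = 2941/(4*(761923/99)) = (2941/4)*(99/761923) = 17127/179276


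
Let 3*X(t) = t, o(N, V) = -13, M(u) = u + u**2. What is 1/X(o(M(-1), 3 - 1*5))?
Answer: -3/13 ≈ -0.23077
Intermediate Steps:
X(t) = t/3
1/X(o(M(-1), 3 - 1*5)) = 1/((1/3)*(-13)) = 1/(-13/3) = -3/13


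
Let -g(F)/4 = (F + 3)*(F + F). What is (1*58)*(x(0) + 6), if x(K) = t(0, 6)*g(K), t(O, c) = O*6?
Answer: 348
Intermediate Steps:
g(F) = -8*F*(3 + F) (g(F) = -4*(F + 3)*(F + F) = -4*(3 + F)*2*F = -8*F*(3 + F))
t(O, c) = 6*O
x(K) = 0 (x(K) = (6*0)*(-8*K*(3 + K)) = 0*(-8*K*(3 + K)) = 0)
(1*58)*(x(0) + 6) = (1*58)*(0 + 6) = 58*6 = 348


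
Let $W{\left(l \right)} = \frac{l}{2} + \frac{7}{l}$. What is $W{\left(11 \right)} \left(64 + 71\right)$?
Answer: $\frac{18225}{22} \approx 828.41$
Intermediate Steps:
$W{\left(l \right)} = \frac{l}{2} + \frac{7}{l}$ ($W{\left(l \right)} = l \frac{1}{2} + \frac{7}{l} = \frac{l}{2} + \frac{7}{l}$)
$W{\left(11 \right)} \left(64 + 71\right) = \left(\frac{1}{2} \cdot 11 + \frac{7}{11}\right) \left(64 + 71\right) = \left(\frac{11}{2} + 7 \cdot \frac{1}{11}\right) 135 = \left(\frac{11}{2} + \frac{7}{11}\right) 135 = \frac{135}{22} \cdot 135 = \frac{18225}{22}$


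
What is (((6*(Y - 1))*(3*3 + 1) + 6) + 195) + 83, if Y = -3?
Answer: 44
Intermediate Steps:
(((6*(Y - 1))*(3*3 + 1) + 6) + 195) + 83 = (((6*(-3 - 1))*(3*3 + 1) + 6) + 195) + 83 = (((6*(-4))*(9 + 1) + 6) + 195) + 83 = ((-24*10 + 6) + 195) + 83 = ((-240 + 6) + 195) + 83 = (-234 + 195) + 83 = -39 + 83 = 44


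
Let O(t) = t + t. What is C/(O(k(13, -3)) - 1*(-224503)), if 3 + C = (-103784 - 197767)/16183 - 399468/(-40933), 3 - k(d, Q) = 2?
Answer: -2622017552/49572106333065 ≈ -5.2893e-5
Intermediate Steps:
k(d, Q) = 1 (k(d, Q) = 3 - 1*2 = 3 - 2 = 1)
O(t) = 2*t
C = -7866052656/662418739 (C = -3 + ((-103784 - 197767)/16183 - 399468/(-40933)) = -3 + (-301551*1/16183 - 399468*(-1/40933)) = -3 + (-301551/16183 + 399468/40933) = -3 - 5878796439/662418739 = -7866052656/662418739 ≈ -11.875)
C/(O(k(13, -3)) - 1*(-224503)) = -7866052656/(662418739*(2*1 - 1*(-224503))) = -7866052656/(662418739*(2 + 224503)) = -7866052656/662418739/224505 = -7866052656/662418739*1/224505 = -2622017552/49572106333065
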